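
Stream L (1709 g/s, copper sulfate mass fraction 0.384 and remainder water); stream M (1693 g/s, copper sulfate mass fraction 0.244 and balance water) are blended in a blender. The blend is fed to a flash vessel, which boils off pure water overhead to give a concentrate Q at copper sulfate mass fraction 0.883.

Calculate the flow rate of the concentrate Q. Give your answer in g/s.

copper sulfate entering = 1709×0.384 + 1693×0.244 = 1069.3 g/s.
All copper sulfate reports to Q, so Q = 1069.3/0.883 = 1211 g/s.

1211 g/s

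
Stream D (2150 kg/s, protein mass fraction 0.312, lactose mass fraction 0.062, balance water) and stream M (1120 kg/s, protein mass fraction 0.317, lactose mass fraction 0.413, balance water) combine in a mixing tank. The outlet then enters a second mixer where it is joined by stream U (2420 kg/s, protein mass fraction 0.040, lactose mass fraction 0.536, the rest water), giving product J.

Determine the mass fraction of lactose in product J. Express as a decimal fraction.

Overall, product flow = 5690 kg/s.
lactose in = 2150×0.062 + 1120×0.413 + 2420×0.536 = 1893 kg/s.
lactose fraction in J = 0.333.

0.333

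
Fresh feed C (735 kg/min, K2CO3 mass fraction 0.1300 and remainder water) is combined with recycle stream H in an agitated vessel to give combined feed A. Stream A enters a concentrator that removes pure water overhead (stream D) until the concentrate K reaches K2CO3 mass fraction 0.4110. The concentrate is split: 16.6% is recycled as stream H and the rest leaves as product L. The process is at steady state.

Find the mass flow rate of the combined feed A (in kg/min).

781.3 kg/min

Overall K2CO3 balance (none leaves overhead): K2CO3 in fresh feed = K2CO3 in product, i.e. 735×0.130 = (1−0.166)·K·0.411.
K = 95.55/(0.411×0.834) = 278.76 kg/min.
Recycle H = 0.166×278.76 = 46.273 kg/min.
Combined feed A = 735 + 46.273 = 781.27 kg/min.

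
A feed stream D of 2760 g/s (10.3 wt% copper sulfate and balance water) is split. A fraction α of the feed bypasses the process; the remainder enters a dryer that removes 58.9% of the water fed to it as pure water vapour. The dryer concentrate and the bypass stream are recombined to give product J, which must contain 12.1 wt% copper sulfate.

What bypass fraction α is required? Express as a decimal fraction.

All 2760×0.103 = 284.28 g/s of copper sulfate reaches J, so J = 284.28/0.121 = 2349.4 g/s and vapour = 410.58 g/s.
The evaporator receives (1−α)·2760 of feed at 0.897 water and removes 0.589 of that water:
0.589×0.897×(1−α)×2760 = 410.58
(1−α) = 410.58/1458.2 = 0.2816;  α = 0.7184.

0.718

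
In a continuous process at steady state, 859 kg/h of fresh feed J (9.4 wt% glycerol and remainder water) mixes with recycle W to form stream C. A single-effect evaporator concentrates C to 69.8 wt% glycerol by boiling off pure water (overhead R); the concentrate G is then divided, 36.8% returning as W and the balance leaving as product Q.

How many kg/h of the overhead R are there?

743.3 kg/h

Overall glycerol balance (none leaves overhead): glycerol in fresh feed = glycerol in product, i.e. 859×0.094 = (1−0.368)·G·0.698.
G = 80.746/(0.698×0.632) = 183.04 kg/h.
Recycle W = 0.368×183.04 = 67.359 kg/h.
Combined feed C = 859 + 67.359 = 926.36 kg/h.
Overhead R = C − G = 926.36 − 183.04 = 743.32 kg/h.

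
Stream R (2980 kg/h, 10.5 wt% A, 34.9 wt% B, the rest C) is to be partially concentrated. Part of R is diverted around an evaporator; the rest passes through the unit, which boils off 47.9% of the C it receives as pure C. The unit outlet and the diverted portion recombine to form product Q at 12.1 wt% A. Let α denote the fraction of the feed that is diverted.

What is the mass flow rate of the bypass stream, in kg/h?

All 2980×0.105 = 312.9 kg/h of A reaches Q, so Q = 312.9/0.121 = 2586 kg/h and vapour = 394.05 kg/h.
The evaporator receives (1−α)·2980 of feed at 0.546 C and removes 0.479 of that C:
0.479×0.546×(1−α)×2980 = 394.05
(1−α) = 394.05/779.37 = 0.5056;  α = 0.4944.
Bypass flow = 0.4944×2980 = 1473.3 kg/h.

1473 kg/h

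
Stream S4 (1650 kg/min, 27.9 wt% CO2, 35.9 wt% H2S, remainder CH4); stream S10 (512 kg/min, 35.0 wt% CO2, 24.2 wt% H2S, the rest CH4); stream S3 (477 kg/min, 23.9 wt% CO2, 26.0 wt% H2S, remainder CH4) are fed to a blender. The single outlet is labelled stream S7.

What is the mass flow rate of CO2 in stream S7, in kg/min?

CO2 out = CO2 in = 1650×0.279 + 512×0.350 + 477×0.239 = 753.55 kg/min.

753.6 kg/min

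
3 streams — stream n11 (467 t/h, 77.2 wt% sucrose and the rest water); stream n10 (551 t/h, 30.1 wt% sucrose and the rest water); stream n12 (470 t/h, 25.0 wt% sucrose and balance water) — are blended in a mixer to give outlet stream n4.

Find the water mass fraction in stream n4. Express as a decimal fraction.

Total flow out = 467 + 551 + 470 = 1488 t/h.
water in = 467×0.228 + 551×0.699 + 470×0.750 = 844.12 t/h.
water mass fraction in n4 = 844.12/1488 = 0.567.

0.567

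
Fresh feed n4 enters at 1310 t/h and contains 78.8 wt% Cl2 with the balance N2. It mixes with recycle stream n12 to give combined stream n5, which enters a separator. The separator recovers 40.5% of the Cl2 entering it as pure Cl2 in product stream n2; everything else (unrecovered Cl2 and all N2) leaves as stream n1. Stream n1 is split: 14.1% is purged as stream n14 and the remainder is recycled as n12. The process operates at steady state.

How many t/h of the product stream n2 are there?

Cl2 in n5: m_A = 1310×0.788 + (1−0.141)·(1−0.405)·m_A, so m_A = 1032.3/0.4889 = 2111.5 t/h.
Product n2 = 0.405×2111.5 = 855.14 t/h.

855.1 t/h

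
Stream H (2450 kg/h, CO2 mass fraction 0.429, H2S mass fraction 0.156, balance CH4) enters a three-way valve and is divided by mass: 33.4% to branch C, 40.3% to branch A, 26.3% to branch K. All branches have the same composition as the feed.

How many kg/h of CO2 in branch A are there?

Branch A total = 0.403×2450 = 987.35 kg/h.
CO2 in A = 0.429×987.35 = 423.57 kg/h.

423.6 kg/h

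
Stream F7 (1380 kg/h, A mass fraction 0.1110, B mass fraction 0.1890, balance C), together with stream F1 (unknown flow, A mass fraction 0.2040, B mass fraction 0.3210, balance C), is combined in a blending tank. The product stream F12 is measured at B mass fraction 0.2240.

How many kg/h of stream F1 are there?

497.9 kg/h

Let F1 be the unknown flow. Total out = 1380 + F1.
B balance: 260.82 + 0.321·F1 = 0.224·(1380 + F1)
(0.321 − 0.224)·F1 = 0.224×1380 − 260.82 = 48.3
F1 = 48.3 / 0.097 = 497.94 kg/h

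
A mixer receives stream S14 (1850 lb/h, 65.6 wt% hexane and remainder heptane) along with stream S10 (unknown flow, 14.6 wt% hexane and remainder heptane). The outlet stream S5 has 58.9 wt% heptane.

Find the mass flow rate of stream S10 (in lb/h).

Let S10 be the unknown flow. Total out = 1850 + S10.
heptane balance: 636.4 + 0.854·S10 = 0.589·(1850 + S10)
(0.854 − 0.589)·S10 = 0.589×1850 − 636.4 = 453.25
S10 = 453.25 / 0.265 = 1710.4 lb/h

1710 lb/h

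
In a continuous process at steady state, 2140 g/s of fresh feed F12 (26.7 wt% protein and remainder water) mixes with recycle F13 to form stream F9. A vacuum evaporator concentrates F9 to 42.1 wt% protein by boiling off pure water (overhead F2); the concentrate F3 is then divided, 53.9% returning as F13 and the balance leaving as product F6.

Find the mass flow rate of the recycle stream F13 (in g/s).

Overall protein balance (none leaves overhead): protein in fresh feed = protein in product, i.e. 2140×0.267 = (1−0.539)·F3·0.421.
F3 = 571.38/(0.421×0.461) = 2944 g/s.
Recycle F13 = 0.539×2944 = 1586.8 g/s.

1587 g/s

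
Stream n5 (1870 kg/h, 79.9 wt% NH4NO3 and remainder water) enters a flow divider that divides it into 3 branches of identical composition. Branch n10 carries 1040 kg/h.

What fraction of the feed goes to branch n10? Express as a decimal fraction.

0.556

Fraction to n10 = 1040/1870 = 0.5561.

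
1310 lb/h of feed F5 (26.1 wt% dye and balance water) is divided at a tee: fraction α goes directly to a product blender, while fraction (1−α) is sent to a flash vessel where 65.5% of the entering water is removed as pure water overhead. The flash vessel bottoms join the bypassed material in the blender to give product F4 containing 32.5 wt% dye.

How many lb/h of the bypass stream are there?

All 1310×0.261 = 341.91 lb/h of dye reaches F4, so F4 = 341.91/0.325 = 1052 lb/h and vapour = 257.97 lb/h.
The evaporator receives (1−α)·1310 of feed at 0.739 water and removes 0.655 of that water:
0.655×0.739×(1−α)×1310 = 257.97
(1−α) = 257.97/634.1 = 0.4068;  α = 0.5932.
Bypass flow = 0.5932×1310 = 777.06 lb/h.

777.1 lb/h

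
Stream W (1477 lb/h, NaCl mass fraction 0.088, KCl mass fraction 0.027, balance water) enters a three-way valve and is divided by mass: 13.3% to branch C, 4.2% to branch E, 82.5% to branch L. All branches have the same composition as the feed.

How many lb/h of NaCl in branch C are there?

17.29 lb/h

Branch C total = 0.133×1477 = 196.44 lb/h.
NaCl in C = 0.088×196.44 = 17.287 lb/h.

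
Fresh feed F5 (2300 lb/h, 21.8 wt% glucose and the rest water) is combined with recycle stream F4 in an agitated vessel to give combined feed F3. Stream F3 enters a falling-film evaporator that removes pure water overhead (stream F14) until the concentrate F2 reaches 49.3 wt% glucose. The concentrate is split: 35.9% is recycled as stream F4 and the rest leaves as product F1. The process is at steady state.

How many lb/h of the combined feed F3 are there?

Overall glucose balance (none leaves overhead): glucose in fresh feed = glucose in product, i.e. 2300×0.218 = (1−0.359)·F2·0.493.
F2 = 501.4/(0.493×0.641) = 1586.6 lb/h.
Recycle F4 = 0.359×1586.6 = 569.61 lb/h.
Combined feed F3 = 2300 + 569.61 = 2869.6 lb/h.

2870 lb/h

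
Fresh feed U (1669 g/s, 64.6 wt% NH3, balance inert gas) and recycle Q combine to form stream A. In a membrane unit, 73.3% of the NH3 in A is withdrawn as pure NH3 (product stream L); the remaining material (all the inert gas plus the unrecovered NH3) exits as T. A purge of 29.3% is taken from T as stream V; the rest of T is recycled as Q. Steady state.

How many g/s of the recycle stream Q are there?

1677 g/s

inert gas enters only via U and leaves only via the purge: 1669×0.354 = 0.293×(inert gas in T), and the membrane unit passes all inert gas, so inert gas in A = inert gas in T = 2016.5 g/s.
NH3 in A: m_A = 1669×0.646 + (1−0.293)·(1−0.733)·m_A, so m_A = 1078.2/0.8112 = 1329.1 g/s.
T = (1−0.733)×1329.1 + 2016.5 = 2371.3 g/s.
Recycle Q = (1−0.293)×2371.3 = 1676.5 g/s.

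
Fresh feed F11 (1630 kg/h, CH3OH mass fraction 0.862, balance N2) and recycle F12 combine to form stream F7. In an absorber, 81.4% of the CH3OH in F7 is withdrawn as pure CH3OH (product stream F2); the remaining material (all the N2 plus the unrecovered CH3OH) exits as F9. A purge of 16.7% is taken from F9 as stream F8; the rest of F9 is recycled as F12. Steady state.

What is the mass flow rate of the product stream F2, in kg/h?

1353 kg/h

CH3OH in F7: m_A = 1630×0.862 + (1−0.167)·(1−0.814)·m_A, so m_A = 1405.1/0.8451 = 1662.7 kg/h.
Product F2 = 0.814×1662.7 = 1353.4 kg/h.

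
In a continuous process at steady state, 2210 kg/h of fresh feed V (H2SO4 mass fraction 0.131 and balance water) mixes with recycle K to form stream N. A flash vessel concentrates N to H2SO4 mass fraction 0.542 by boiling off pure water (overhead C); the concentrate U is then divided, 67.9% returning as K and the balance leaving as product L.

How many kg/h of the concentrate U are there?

Overall H2SO4 balance (none leaves overhead): H2SO4 in fresh feed = H2SO4 in product, i.e. 2210×0.131 = (1−0.679)·U·0.542.
U = 289.51/(0.542×0.321) = 1664 kg/h.

1664 kg/h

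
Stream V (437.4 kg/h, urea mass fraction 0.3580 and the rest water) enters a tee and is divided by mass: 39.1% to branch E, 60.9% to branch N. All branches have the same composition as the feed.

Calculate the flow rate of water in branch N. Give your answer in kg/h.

Branch N total = 0.609×437.4 = 266.38 kg/h.
water in N = 0.642×266.38 = 171.01 kg/h.

171 kg/h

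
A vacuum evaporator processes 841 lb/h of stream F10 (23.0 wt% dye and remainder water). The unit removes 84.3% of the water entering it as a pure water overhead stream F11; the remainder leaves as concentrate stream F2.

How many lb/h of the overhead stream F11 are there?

545.9 lb/h

water entering = 841×0.770 = 647.57 lb/h; overhead removed = 0.843×647.57 = 545.9 lb/h.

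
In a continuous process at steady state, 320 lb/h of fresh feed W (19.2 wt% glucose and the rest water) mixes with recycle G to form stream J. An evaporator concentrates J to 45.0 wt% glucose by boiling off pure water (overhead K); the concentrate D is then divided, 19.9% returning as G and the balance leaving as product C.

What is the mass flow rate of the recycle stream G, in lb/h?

Overall glucose balance (none leaves overhead): glucose in fresh feed = glucose in product, i.e. 320×0.192 = (1−0.199)·D·0.450.
D = 61.44/(0.450×0.801) = 170.45 lb/h.
Recycle G = 0.199×170.45 = 33.92 lb/h.

33.92 lb/h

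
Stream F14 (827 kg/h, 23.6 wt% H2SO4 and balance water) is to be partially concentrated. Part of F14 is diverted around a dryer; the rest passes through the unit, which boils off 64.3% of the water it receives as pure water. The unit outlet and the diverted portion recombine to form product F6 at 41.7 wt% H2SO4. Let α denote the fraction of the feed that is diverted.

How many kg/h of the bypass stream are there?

96.29 kg/h

All 827×0.236 = 195.17 kg/h of H2SO4 reaches F6, so F6 = 195.17/0.417 = 468.04 kg/h and vapour = 358.96 kg/h.
The evaporator receives (1−α)·827 of feed at 0.764 water and removes 0.643 of that water:
0.643×0.764×(1−α)×827 = 358.96
(1−α) = 358.96/406.27 = 0.8836;  α = 0.1164.
Bypass flow = 0.1164×827 = 96.292 kg/h.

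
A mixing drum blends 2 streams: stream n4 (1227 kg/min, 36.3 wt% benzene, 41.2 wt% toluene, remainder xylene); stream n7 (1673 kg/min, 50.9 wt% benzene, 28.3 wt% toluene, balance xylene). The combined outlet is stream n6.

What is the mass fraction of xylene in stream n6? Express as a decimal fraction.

0.215

Total flow out = 1227 + 1673 = 2900 kg/min.
xylene in = 1227×0.225 + 1673×0.208 = 624.06 kg/min.
xylene mass fraction in n6 = 624.06/2900 = 0.215.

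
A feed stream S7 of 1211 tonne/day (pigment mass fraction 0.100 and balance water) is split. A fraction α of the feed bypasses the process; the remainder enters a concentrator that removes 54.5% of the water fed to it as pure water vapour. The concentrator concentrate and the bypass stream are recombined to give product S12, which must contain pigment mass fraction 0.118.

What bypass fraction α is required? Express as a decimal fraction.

0.689

All 1211×0.100 = 121.1 tonne/day of pigment reaches S12, so S12 = 121.1/0.118 = 1026.3 tonne/day and vapour = 184.73 tonne/day.
The evaporator receives (1−α)·1211 of feed at 0.900 water and removes 0.545 of that water:
0.545×0.900×(1−α)×1211 = 184.73
(1−α) = 184.73/594 = 0.3110;  α = 0.6890.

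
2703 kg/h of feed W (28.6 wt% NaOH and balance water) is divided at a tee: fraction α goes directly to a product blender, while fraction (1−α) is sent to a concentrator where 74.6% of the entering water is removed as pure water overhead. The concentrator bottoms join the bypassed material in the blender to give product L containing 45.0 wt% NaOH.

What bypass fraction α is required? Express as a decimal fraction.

0.316

All 2703×0.286 = 773.06 kg/h of NaOH reaches L, so L = 773.06/0.450 = 1717.9 kg/h and vapour = 985.09 kg/h.
The evaporator receives (1−α)·2703 of feed at 0.714 water and removes 0.746 of that water:
0.746×0.714×(1−α)×2703 = 985.09
(1−α) = 985.09/1439.7 = 0.6842;  α = 0.3158.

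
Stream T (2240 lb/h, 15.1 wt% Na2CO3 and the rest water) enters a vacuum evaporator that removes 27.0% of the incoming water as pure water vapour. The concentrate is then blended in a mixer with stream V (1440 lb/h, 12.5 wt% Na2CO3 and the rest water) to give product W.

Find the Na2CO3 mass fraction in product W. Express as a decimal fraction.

Vapour removed = 0.270×0.849×2240 = 513.48 lb/h; concentrate = 1726.5 lb/h.
Na2CO3 reaching the mixer = 338.24 (from concentrate) + 1440×0.125 = 518.24 lb/h.
Product flow = 1726.5 + 1440 = 3166.5 lb/h; Na2CO3 fraction = 0.164.

0.164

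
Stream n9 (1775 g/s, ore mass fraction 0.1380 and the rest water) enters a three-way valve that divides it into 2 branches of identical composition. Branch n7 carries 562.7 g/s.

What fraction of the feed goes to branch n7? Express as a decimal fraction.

0.317

Fraction to n7 = 562.7/1775 = 0.3170.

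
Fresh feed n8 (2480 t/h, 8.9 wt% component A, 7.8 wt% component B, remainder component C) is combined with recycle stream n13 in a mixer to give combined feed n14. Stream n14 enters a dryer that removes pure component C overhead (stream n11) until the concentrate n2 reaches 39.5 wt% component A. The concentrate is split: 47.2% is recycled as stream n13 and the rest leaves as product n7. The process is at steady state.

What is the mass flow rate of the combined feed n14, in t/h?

Overall component A balance (none leaves overhead): component A in fresh feed = component A in product, i.e. 2480×0.089 = (1−0.472)·n2·0.395.
n2 = 220.72/(0.395×0.528) = 1058.3 t/h.
Recycle n13 = 0.472×1058.3 = 499.52 t/h.
Combined feed n14 = 2480 + 499.52 = 2979.5 t/h.

2980 t/h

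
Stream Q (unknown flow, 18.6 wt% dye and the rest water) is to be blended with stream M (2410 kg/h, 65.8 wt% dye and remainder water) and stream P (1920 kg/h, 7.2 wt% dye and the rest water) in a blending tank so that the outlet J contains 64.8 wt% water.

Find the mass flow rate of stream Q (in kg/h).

1204 kg/h

Let Q be the unknown flow. Total out = 4330 + Q.
water balance: 2606 + 0.814·Q = 0.648·(4330 + Q)
(0.814 − 0.648)·Q = 0.648×4330 − 2606 = 199.86
Q = 199.86 / 0.166 = 1204 kg/h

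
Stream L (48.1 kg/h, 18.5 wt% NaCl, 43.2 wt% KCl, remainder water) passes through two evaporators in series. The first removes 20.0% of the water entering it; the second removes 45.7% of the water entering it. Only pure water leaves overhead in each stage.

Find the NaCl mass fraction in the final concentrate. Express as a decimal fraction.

water in feed = 48.1×0.383 = 18.422 kg/h.
After stage 1: water left = (1−0.200)×18.422 = 14.738; stream total = 44.416 kg/h.
After stage 2: water left = (1−0.457)×14.738 = 8.0026; final concentrate = 37.68 kg/h.
NaCl fraction = 8.8985/37.68 = 0.2362.

0.2362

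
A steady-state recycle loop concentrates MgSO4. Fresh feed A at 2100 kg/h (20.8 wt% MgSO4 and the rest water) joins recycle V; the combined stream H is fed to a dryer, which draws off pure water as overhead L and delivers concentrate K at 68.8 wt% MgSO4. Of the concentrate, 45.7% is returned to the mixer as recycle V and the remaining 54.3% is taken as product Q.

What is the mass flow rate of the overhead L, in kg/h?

1465 kg/h

Overall MgSO4 balance (none leaves overhead): MgSO4 in fresh feed = MgSO4 in product, i.e. 2100×0.208 = (1−0.457)·K·0.688.
K = 436.8/(0.688×0.543) = 1169.2 kg/h.
Recycle V = 0.457×1169.2 = 534.33 kg/h.
Combined feed H = 2100 + 534.33 = 2634.3 kg/h.
Overhead L = H − K = 2634.3 − 1169.2 = 1465.1 kg/h.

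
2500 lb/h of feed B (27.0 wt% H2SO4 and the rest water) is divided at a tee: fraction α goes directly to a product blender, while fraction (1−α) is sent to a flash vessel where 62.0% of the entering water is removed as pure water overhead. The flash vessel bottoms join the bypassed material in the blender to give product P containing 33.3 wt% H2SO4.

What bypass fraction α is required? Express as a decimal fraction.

0.582

All 2500×0.270 = 675 lb/h of H2SO4 reaches P, so P = 675/0.333 = 2027 lb/h and vapour = 472.97 lb/h.
The evaporator receives (1−α)·2500 of feed at 0.730 water and removes 0.620 of that water:
0.620×0.730×(1−α)×2500 = 472.97
(1−α) = 472.97/1131.5 = 0.4180;  α = 0.5820.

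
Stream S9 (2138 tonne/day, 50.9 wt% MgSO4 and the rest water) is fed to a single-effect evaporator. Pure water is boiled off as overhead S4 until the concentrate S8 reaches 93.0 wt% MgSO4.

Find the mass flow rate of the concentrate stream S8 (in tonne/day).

MgSO4 is conserved: 2138×0.509 = 1088.2 tonne/day all reports to the concentrate.
Concentrate = 1088.2/(target fraction) = 1170.2 tonne/day.

1170 tonne/day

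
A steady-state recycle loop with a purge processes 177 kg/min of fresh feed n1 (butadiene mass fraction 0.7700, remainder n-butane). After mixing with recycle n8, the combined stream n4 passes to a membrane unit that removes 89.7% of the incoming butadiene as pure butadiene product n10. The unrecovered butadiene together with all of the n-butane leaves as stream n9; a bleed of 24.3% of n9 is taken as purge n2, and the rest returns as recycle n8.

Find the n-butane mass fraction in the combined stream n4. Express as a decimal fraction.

0.5313

n-butane enters only via n1 and leaves only via the purge: 177×0.230 = 0.243×(n-butane in n9), and the membrane unit passes all n-butane, so n-butane in n4 = n-butane in n9 = 167.53 kg/min.
butadiene in n4: m_A = 177×0.770 + (1−0.243)·(1−0.897)·m_A, so m_A = 136.29/0.9220 = 147.82 kg/min.
n4 = 147.82 + 167.53 = 315.35 kg/min.
n-butane fraction in n4 = 167.53/315.35 = 0.5313.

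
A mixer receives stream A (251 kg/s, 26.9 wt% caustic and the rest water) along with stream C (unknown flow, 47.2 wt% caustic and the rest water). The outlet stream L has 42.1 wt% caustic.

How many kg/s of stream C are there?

748.1 kg/s

Let C be the unknown flow. Total out = 251 + C.
caustic balance: 67.519 + 0.472·C = 0.421·(251 + C)
(0.472 − 0.421)·C = 0.421×251 − 67.519 = 38.152
C = 38.152 / 0.051 = 748.08 kg/s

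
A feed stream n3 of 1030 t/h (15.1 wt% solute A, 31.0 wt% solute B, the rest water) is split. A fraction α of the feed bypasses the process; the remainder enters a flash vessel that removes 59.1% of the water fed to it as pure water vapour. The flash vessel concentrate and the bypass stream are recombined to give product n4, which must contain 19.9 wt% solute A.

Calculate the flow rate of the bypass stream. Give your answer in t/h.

All 1030×0.151 = 155.53 t/h of solute A reaches n4, so n4 = 155.53/0.199 = 781.56 t/h and vapour = 248.44 t/h.
The evaporator receives (1−α)·1030 of feed at 0.539 water and removes 0.591 of that water:
0.591×0.539×(1−α)×1030 = 248.44
(1−α) = 248.44/328.11 = 0.7572;  α = 0.2428.
Bypass flow = 0.2428×1030 = 250.08 t/h.

250.1 t/h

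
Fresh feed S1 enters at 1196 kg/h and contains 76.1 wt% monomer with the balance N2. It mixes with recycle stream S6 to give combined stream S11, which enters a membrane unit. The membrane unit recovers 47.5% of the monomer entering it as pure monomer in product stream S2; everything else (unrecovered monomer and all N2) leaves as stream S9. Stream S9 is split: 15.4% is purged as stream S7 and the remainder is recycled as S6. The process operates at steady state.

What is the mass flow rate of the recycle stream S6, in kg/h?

N2 enters only via S1 and leaves only via the purge: 1196×0.239 = 0.154×(N2 in S9), and the membrane unit passes all N2, so N2 in S11 = N2 in S9 = 1856.1 kg/h.
monomer in S11: m_A = 1196×0.761 + (1−0.154)·(1−0.475)·m_A, so m_A = 910.16/0.5558 = 1637.4 kg/h.
S9 = (1−0.475)×1637.4 + 1856.1 = 2715.8 kg/h.
Recycle S6 = (1−0.154)×2715.8 = 2297.5 kg/h.

2298 kg/h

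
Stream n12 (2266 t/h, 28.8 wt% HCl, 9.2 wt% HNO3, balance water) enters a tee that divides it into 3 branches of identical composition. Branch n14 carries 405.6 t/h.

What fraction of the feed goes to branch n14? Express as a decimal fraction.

0.179

Fraction to n14 = 405.6/2266 = 0.1790.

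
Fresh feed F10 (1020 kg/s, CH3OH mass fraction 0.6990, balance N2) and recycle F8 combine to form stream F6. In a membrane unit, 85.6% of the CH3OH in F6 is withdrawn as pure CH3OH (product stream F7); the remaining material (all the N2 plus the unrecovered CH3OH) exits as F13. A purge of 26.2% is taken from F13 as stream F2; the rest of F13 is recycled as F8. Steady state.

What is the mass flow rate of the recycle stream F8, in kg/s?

949.6 kg/s

N2 enters only via F10 and leaves only via the purge: 1020×0.301 = 0.262×(N2 in F13), and the membrane unit passes all N2, so N2 in F6 = N2 in F13 = 1171.8 kg/s.
CH3OH in F6: m_A = 1020×0.699 + (1−0.262)·(1−0.856)·m_A, so m_A = 712.98/0.8937 = 797.76 kg/s.
F13 = (1−0.856)×797.76 + 1171.8 = 1286.7 kg/s.
Recycle F8 = (1−0.262)×1286.7 = 949.59 kg/s.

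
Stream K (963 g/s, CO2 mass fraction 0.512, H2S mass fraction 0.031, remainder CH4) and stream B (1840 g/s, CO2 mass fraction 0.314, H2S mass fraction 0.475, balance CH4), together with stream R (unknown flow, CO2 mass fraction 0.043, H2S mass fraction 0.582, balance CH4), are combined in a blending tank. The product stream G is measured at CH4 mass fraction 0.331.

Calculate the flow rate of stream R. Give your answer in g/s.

2261 g/s

Let R be the unknown flow. Total out = 2803 + R.
CH4 balance: 828.33 + 0.375·R = 0.331·(2803 + R)
(0.375 − 0.331)·R = 0.331×2803 − 828.33 = 99.462
R = 99.462 / 0.044 = 2260.5 g/s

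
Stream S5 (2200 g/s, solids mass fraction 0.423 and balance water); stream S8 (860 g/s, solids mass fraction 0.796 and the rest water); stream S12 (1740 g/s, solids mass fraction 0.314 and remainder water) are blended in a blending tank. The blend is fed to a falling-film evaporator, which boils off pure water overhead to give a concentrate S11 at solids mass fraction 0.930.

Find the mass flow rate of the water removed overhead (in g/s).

2476 g/s

solids entering = 2200×0.423 + 860×0.796 + 1740×0.314 = 2161.5 g/s.
All solids reports to S11, so S11 = 2161.5/0.930 = 2324.2 g/s.
Total feed = 4800 g/s; overhead = 4800 − 2324.2 = 2475.8 g/s.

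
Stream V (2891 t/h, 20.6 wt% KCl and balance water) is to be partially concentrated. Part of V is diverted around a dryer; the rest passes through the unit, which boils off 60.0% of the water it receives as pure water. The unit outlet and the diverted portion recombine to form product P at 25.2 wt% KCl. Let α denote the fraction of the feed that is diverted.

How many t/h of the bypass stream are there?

All 2891×0.206 = 595.55 t/h of KCl reaches P, so P = 595.55/0.252 = 2363.3 t/h and vapour = 527.72 t/h.
The evaporator receives (1−α)·2891 of feed at 0.794 water and removes 0.600 of that water:
0.600×0.794×(1−α)×2891 = 527.72
(1−α) = 527.72/1377.3 = 0.3832;  α = 0.6168.
Bypass flow = 0.6168×2891 = 1783.3 t/h.

1783 t/h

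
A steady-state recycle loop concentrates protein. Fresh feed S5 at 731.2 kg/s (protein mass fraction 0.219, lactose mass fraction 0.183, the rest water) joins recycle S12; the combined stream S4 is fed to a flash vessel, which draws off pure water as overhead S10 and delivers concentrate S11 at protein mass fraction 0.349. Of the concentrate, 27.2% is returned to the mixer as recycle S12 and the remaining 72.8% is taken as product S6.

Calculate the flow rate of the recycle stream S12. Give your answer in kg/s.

171.4 kg/s

Overall protein balance (none leaves overhead): protein in fresh feed = protein in product, i.e. 731.2×0.219 = (1−0.272)·S11·0.349.
S11 = 160.13/(0.349×0.728) = 630.27 kg/s.
Recycle S12 = 0.272×630.27 = 171.43 kg/s.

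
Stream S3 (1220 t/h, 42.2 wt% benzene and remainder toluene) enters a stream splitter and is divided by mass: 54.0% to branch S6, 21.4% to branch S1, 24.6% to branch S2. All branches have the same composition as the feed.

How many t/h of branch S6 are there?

Branch S6 flow = 0.540×1220 = 658.8 t/h.

658.8 t/h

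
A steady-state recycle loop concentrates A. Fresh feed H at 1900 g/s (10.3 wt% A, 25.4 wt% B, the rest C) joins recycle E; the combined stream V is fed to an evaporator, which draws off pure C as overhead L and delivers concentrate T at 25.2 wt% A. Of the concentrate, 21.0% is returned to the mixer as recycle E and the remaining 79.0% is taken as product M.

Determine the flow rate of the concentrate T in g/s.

Overall A balance (none leaves overhead): A in fresh feed = A in product, i.e. 1900×0.103 = (1−0.210)·T·0.252.
T = 195.7/(0.252×0.790) = 983.02 g/s.

983 g/s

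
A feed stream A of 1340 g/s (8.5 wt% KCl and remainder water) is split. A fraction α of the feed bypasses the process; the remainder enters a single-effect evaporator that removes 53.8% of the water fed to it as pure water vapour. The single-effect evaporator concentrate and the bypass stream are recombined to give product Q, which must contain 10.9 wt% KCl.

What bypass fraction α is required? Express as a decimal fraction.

All 1340×0.085 = 113.9 g/s of KCl reaches Q, so Q = 113.9/0.109 = 1045 g/s and vapour = 295.05 g/s.
The evaporator receives (1−α)·1340 of feed at 0.915 water and removes 0.538 of that water:
0.538×0.915×(1−α)×1340 = 295.05
(1−α) = 295.05/659.64 = 0.4473;  α = 0.5527.

0.553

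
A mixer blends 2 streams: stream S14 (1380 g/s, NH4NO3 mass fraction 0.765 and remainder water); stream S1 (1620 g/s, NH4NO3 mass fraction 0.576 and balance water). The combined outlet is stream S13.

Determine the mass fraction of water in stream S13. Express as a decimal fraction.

0.337

Total flow out = 1380 + 1620 = 3000 g/s.
water in = 1380×0.235 + 1620×0.424 = 1011.2 g/s.
water mass fraction in S13 = 1011.2/3000 = 0.337.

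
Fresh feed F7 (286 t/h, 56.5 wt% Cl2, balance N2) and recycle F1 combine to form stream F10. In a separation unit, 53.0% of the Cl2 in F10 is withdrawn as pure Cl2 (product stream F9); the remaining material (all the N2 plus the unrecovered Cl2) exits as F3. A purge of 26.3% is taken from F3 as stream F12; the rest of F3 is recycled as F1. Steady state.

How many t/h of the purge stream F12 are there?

155 t/h

N2 enters only via F7 and leaves only via the purge: 286×0.435 = 0.263×(N2 in F3), and the separation unit passes all N2, so N2 in F10 = N2 in F3 = 473.04 t/h.
Cl2 in F10: m_A = 286×0.565 + (1−0.263)·(1−0.530)·m_A, so m_A = 161.59/0.6536 = 247.23 t/h.
F3 = (1−0.530)×247.23 + 473.04 = 589.24 t/h.
Purge F12 = 0.263×589.24 = 154.97 t/h.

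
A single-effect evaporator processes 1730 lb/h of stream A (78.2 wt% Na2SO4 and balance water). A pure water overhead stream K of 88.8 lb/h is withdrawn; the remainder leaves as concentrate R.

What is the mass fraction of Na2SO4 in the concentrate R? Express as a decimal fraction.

Na2SO4 is not removed: 1730×0.782 = 1352.9 lb/h of Na2SO4 enters R.
Concentrate = 1730 − 88.8 = 1641.2 lb/h.
Mass fraction = 1352.9/1641.2 = 0.8243.

0.8243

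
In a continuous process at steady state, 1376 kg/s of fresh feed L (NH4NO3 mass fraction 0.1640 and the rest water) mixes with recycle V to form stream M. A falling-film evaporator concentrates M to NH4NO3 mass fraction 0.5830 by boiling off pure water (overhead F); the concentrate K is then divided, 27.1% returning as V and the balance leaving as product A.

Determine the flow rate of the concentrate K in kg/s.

531 kg/s

Overall NH4NO3 balance (none leaves overhead): NH4NO3 in fresh feed = NH4NO3 in product, i.e. 1376×0.164 = (1−0.271)·K·0.583.
K = 225.66/(0.583×0.729) = 530.97 kg/s.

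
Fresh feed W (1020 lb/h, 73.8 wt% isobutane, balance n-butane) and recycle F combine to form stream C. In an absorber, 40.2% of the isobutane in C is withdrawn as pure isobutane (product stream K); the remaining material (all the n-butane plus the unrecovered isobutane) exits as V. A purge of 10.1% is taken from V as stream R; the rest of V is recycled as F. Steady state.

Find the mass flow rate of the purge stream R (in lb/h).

n-butane enters only via W and leaves only via the purge: 1020×0.262 = 0.101×(n-butane in V), and the absorber passes all n-butane, so n-butane in C = n-butane in V = 2645.9 lb/h.
isobutane in C: m_A = 1020×0.738 + (1−0.101)·(1−0.402)·m_A, so m_A = 752.76/0.4624 = 1627.9 lb/h.
V = (1−0.402)×1627.9 + 2645.9 = 3619.5 lb/h.
Purge R = 0.101×3619.5 = 365.56 lb/h.

365.6 lb/h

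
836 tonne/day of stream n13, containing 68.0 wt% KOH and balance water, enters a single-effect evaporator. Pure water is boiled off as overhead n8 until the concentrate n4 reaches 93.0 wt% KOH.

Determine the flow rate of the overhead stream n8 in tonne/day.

KOH is conserved: 836×0.680 = 568.48 tonne/day all reports to the concentrate.
Concentrate = 568.48/(target fraction) = 611.27 tonne/day.
Overhead = 836 − 611.27 = 224.73 tonne/day.

224.7 tonne/day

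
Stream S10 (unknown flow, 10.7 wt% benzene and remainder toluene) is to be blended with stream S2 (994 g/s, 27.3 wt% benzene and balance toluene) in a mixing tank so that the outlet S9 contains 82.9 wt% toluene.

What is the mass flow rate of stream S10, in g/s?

Let S10 be the unknown flow. Total out = 994 + S10.
toluene balance: 722.64 + 0.893·S10 = 0.829·(994 + S10)
(0.893 − 0.829)·S10 = 0.829×994 − 722.64 = 101.39
S10 = 101.39 / 0.064 = 1584.2 g/s

1584 g/s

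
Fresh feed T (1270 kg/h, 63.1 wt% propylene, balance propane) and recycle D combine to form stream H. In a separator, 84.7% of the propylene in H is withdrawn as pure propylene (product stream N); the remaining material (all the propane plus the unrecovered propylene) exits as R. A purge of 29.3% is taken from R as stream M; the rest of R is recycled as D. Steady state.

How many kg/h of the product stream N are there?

propylene in H: m_A = 1270×0.631 + (1−0.293)·(1−0.847)·m_A, so m_A = 801.37/0.8918 = 898.57 kg/h.
Product N = 0.847×898.57 = 761.09 kg/h.

761.1 kg/h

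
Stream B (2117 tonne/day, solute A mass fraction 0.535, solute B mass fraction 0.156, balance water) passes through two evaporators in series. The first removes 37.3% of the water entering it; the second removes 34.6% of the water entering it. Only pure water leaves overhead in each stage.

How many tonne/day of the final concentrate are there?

1731 tonne/day

water in feed = 2117×0.309 = 654.15 tonne/day.
After stage 1: water left = (1−0.373)×654.15 = 410.15; stream total = 1873 tonne/day.
After stage 2: water left = (1−0.346)×410.15 = 268.24; final concentrate = 1731.1 tonne/day.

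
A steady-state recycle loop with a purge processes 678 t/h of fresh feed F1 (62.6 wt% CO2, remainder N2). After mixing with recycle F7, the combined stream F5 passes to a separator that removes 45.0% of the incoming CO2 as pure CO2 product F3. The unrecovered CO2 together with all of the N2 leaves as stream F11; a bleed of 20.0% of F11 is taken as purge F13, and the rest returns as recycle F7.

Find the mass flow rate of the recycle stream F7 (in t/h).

1348 t/h

N2 enters only via F1 and leaves only via the purge: 678×0.374 = 0.200×(N2 in F11), and the separator passes all N2, so N2 in F5 = N2 in F11 = 1267.9 t/h.
CO2 in F5: m_A = 678×0.626 + (1−0.200)·(1−0.450)·m_A, so m_A = 424.43/0.5600 = 757.91 t/h.
F11 = (1−0.450)×757.91 + 1267.9 = 1684.7 t/h.
Recycle F7 = (1−0.200)×1684.7 = 1347.8 t/h.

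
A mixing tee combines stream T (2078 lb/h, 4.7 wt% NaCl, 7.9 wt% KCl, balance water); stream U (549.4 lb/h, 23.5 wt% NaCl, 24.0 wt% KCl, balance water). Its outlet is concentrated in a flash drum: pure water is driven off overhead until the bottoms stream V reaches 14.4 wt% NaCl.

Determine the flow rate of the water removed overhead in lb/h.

1053 lb/h

NaCl entering = 2078×0.047 + 549.4×0.235 = 226.77 lb/h.
All NaCl reports to V, so V = 226.77/0.144 = 1574.8 lb/h.
Total feed = 2627.4 lb/h; overhead = 2627.4 − 1574.8 = 1052.6 lb/h.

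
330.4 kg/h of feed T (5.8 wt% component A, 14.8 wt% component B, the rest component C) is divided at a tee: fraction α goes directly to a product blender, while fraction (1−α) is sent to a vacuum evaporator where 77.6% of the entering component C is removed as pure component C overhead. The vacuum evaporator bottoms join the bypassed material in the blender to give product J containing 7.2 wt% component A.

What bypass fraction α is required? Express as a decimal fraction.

All 330.4×0.058 = 19.163 kg/h of component A reaches J, so J = 19.163/0.072 = 266.16 kg/h and vapour = 64.244 kg/h.
The evaporator receives (1−α)·330.4 of feed at 0.794 component C and removes 0.776 of that component C:
0.776×0.794×(1−α)×330.4 = 64.244
(1−α) = 64.244/203.57 = 0.3156;  α = 0.6844.

0.684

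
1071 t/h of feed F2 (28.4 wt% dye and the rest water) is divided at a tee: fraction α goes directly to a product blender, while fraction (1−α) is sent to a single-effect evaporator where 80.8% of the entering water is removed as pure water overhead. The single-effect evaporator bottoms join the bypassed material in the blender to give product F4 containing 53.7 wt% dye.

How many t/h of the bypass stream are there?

198.8 t/h

All 1071×0.284 = 304.16 t/h of dye reaches F4, so F4 = 304.16/0.537 = 566.41 t/h and vapour = 504.59 t/h.
The evaporator receives (1−α)·1071 of feed at 0.716 water and removes 0.808 of that water:
0.808×0.716×(1−α)×1071 = 504.59
(1−α) = 504.59/619.6 = 0.8144;  α = 0.1856.
Bypass flow = 0.1856×1071 = 198.81 t/h.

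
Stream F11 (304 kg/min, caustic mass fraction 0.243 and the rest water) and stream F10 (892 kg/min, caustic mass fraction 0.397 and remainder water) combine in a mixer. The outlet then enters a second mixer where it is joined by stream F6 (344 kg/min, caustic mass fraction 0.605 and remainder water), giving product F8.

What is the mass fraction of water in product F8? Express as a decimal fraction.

Overall, product flow = 1540 kg/min.
water in = 304×0.757 + 892×0.603 + 344×0.395 = 903.88 kg/min.
water fraction in F8 = 0.587.

0.587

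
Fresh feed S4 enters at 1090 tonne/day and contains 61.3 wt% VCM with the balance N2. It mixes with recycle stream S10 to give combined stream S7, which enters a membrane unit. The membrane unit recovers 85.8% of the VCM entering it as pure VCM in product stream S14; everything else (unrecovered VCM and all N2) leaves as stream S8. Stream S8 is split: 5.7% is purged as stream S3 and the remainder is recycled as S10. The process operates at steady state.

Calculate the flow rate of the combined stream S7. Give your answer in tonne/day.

N2 enters only via S4 and leaves only via the purge: 1090×0.387 = 0.057×(N2 in S8), and the membrane unit passes all N2, so N2 in S7 = N2 in S8 = 7400.5 tonne/day.
VCM in S7: m_A = 1090×0.613 + (1−0.057)·(1−0.858)·m_A, so m_A = 668.17/0.8661 = 771.48 tonne/day.
S7 = 771.48 + 7400.5 = 8172 tonne/day.

8172 tonne/day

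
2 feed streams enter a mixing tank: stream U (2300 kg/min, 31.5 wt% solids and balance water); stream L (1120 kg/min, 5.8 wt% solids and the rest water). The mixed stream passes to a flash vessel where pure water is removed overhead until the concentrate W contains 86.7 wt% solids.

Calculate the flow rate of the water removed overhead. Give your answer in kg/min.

2509 kg/min

solids entering = 2300×0.315 + 1120×0.058 = 789.46 kg/min.
All solids reports to W, so W = 789.46/0.867 = 910.57 kg/min.
Total feed = 3420 kg/min; overhead = 3420 − 910.57 = 2509.4 kg/min.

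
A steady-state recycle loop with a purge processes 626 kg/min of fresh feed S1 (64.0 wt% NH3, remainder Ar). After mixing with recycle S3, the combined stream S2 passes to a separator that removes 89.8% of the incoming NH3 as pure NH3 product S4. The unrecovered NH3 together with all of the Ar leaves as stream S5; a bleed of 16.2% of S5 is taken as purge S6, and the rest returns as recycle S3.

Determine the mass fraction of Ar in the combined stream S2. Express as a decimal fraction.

Ar enters only via S1 and leaves only via the purge: 626×0.360 = 0.162×(Ar in S5), and the separator passes all Ar, so Ar in S2 = Ar in S5 = 1391.1 kg/min.
NH3 in S2: m_A = 626×0.640 + (1−0.162)·(1−0.898)·m_A, so m_A = 400.64/0.9145 = 438.09 kg/min.
S2 = 438.09 + 1391.1 = 1829.2 kg/min.
Ar fraction in S2 = 1391.1/1829.2 = 0.7605.

0.7605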